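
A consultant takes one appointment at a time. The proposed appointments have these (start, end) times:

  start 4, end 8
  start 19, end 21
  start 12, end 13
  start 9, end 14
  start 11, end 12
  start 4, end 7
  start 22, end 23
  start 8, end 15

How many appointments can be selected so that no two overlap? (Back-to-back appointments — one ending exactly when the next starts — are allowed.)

5

Order by finish time; keep every interval that doesn't clash with the previous kept one.
By end time: (4,7), (4,8), (11,12), (12,13), (9,14), (8,15), (19,21), (22,23).
Pick (4,7); next start ≥ 7 → (11,12); next start ≥ 12 → (12,13); next start ≥ 13 → (19,21); next start ≥ 21 → (22,23).
Selected 5 appointments.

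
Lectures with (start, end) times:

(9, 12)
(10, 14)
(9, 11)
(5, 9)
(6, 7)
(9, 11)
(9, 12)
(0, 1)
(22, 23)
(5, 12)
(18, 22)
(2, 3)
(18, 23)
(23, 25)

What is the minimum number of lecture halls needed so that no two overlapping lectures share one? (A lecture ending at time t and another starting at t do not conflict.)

6

The answer is the maximum number of intervals overlapping at any instant.
starts: [0, 2, 5, 5, 6, 9, 9, 9, 9, 10, 18, 18, 22, 23]
ends:   [1, 3, 7, 9, 11, 11, 12, 12, 12, 14, 22, 23, 23, 25]
s0→1 e1→0 s2→1 e3→0 s5→1 s5→2 s6→3 e7→2 e9→1 s9→2 s9→3 s9→4 s9→5 s10→6  — peak 6.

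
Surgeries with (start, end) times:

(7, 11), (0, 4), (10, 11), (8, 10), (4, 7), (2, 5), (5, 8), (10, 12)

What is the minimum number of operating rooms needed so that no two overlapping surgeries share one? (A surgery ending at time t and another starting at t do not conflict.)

Count concurrent intervals with a sweep; the peak is the room count.
Events (time:±→running): 0:+→1 2:+→2 4:-→1 4:+→2 5:-→1 5:+→2 7:-→1 7:+→2 8:-→1 8:+→2 10:-→1 10:+→2 10:+→3 … peak 3.

3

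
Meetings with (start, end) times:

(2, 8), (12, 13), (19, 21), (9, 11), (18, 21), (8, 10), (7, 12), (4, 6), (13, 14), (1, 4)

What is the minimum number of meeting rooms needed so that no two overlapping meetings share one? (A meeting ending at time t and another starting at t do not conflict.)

3

Count concurrent intervals with a sweep; the peak is the room count.
starts: [1, 2, 4, 7, 8, 9, 12, 13, 18, 19]
ends:   [4, 6, 8, 10, 11, 12, 13, 14, 21, 21]
s1→1 s2→2 e4→1 s4→2 e6→1 s7→2 e8→1 s8→2 s9→3  — peak 3.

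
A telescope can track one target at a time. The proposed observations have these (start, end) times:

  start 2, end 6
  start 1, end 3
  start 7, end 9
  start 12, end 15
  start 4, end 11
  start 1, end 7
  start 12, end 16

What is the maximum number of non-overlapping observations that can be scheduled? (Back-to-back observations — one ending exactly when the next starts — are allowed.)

Order by finish time; keep every interval that doesn't clash with the previous kept one.
By end time: (1,3), (2,6), (1,7), (7,9), (4,11), (12,15), (12,16).
Pick (1,3); next start ≥ 3 → (7,9); next start ≥ 9 → (12,15).
Selected 3 observations.

3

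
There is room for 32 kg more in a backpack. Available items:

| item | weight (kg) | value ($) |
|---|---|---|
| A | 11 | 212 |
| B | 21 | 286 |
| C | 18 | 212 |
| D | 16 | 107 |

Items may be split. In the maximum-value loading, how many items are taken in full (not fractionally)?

Greedy by value/weight ratio, highest first.
Ratios (sorted): A 19.27, B 13.62, C 11.78, D 6.69
take A (11 @ 212); take B (21 @ 286). Capacity used 32/32.
2 item(s) taken whole.

2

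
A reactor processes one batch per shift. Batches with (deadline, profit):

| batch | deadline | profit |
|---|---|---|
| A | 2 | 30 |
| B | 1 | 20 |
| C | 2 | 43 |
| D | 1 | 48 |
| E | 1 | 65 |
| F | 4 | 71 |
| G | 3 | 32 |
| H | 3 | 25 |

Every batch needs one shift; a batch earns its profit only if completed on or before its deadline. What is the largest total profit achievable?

211

Profit order: F=71 E=65 D=48 C=43 G=32 A=30 H=25 B=20
Assign: F→slot 4, E→slot 1, D skipped, C→slot 2, G→slot 3, A skipped, H skipped, B skipped.
Slots: [1:E] [2:C] [3:G] [4:F]
Profit = 65 + 43 + 32 + 71 = 211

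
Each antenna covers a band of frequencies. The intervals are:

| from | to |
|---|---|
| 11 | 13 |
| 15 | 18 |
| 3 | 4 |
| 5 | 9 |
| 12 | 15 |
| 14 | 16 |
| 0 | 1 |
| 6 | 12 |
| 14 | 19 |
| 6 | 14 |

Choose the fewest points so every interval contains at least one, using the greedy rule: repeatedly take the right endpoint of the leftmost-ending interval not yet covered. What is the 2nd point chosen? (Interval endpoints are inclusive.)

Sort by right endpoint; whenever an interval is uncovered, place a point at its right end.
By right end: [0,1]  [3,4]  [5,9]  [6,12]  [11,13]  [6,14]  [12,15]  [14,16]  [15,18]  [14,19]
[0,1] uncovered → point at 1; [3,4] uncovered → point at 4; [5,9] uncovered → point at 9; [11,13] uncovered → point at 13; [14,16] uncovered → point at 16.
Points: 1, 4, 9, 13, 16 (5 total).

4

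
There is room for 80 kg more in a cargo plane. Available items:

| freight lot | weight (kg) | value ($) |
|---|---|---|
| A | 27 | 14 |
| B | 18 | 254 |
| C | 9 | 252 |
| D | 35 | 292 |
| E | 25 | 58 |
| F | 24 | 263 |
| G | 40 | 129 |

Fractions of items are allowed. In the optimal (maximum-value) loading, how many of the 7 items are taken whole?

3

Sort by value per unit weight and fill in that order.
Ratios (sorted): C 28.00, B 14.11, F 10.96, D 8.34, G 3.23, E 2.32, A 0.52
take C (9 @ 252); take B (18 @ 254); take F (24 @ 263); take 29/35 of D → 241.94. Capacity used 80/80.
3 item(s) taken whole; one partial (take 29/35 of D).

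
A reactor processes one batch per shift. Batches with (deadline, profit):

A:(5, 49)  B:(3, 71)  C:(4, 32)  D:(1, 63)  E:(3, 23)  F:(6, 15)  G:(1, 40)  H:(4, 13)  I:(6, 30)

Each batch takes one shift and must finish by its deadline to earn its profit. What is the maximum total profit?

Sort by profit descending; place each in the latest free slot ≤ its deadline.
Profit order: B=71 D=63 A=49 G=40 C=32 I=30 E=23 F=15 H=13
Assign: B→slot 3, D→slot 1, A→slot 5, G skipped, C→slot 4, I→slot 6, E→slot 2, F skipped, H skipped.
Slots: [1:D] [2:E] [3:B] [4:C] [5:A] [6:I]
Profit = 63 + 23 + 71 + 32 + 49 + 30 = 268

268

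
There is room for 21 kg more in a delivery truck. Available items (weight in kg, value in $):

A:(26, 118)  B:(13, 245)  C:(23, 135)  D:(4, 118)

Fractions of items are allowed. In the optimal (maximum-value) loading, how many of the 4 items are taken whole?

2

Greedy by value/weight ratio, highest first.
Ratios (sorted): D 29.50, B 18.85, C 5.87, A 4.54
take D (4 @ 118); take B (13 @ 245); take 4/23 of C → 23.48. Capacity used 21/21.
2 item(s) taken whole; one partial (take 4/23 of C).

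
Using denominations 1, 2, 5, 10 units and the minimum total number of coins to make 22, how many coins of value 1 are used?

22 = 2×10 + 1×2
Count of 1: 0

0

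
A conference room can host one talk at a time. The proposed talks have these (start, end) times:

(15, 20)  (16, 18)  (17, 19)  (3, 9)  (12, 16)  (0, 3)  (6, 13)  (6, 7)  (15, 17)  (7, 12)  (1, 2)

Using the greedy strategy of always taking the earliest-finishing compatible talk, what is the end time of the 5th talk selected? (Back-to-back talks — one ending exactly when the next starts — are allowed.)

18

By end time: (1,2), (0,3), (6,7), (3,9), (7,12), (6,13), (12,16), (15,17), (16,18), (17,19), (15,20).
Pick (1,2); next start ≥ 2 → (6,7); next start ≥ 7 → (7,12); next start ≥ 12 → (12,16); next start ≥ 16 → (16,18).
Selected: (1,2) (6,7) (7,12) (12,16) (16,18)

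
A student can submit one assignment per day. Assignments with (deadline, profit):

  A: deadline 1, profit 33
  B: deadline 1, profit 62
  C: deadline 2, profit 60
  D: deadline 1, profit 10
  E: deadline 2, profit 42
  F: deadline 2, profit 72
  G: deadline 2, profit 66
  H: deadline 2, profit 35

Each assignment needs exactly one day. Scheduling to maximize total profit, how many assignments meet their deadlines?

2

Take jobs in profit order; each goes to the latest open slot no later than its deadline.
Profit order: F=72 G=66 B=62 C=60 E=42 H=35 A=33 D=10
Assign: F→slot 2, G→slot 1, B skipped, C skipped, E skipped, H skipped, A skipped, D skipped.
Slots: [1:G] [2:F]
2 of 8 scheduled.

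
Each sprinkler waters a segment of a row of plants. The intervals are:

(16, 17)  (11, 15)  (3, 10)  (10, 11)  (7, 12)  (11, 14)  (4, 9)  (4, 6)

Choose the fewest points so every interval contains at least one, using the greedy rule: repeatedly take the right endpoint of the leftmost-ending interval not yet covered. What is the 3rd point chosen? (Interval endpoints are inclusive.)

Sorted: [4,6] [4,9] [3,10] [10,11] [7,12] [11,14] [11,15] [16,17]
{[4,6],[4,9],[3,10]} hit by 6; {[10,11],[7,12],[11,14],[11,15]} hit by 11; {[16,17]} hit by 17.
Points: 6, 11, 17 (3 total).

17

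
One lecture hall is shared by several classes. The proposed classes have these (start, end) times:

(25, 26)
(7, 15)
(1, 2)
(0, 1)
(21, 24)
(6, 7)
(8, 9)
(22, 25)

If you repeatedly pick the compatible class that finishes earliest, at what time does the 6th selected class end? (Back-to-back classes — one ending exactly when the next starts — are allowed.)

26

Order by finish time; keep every interval that doesn't clash with the previous kept one.
Sorted by end: (0,1)  (1,2)  (6,7)  (8,9)  (7,15)  (21,24)  (22,25)  (25,26)
take (0,1); take (1,2); take (6,7); take (8,9); take (21,24); take (25,26).
Selected: (0,1) (1,2) (6,7) (8,9) (21,24) (25,26)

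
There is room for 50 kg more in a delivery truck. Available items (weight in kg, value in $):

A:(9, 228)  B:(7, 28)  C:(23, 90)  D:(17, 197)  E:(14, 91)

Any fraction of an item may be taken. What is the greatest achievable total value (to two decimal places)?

555.74

Greedy by value/weight ratio, highest first.
Ratios (sorted): A 25.33, D 11.59, E 6.50, B 4.00, C 3.91
take A (9 @ 228); take D (17 @ 197); take E (14 @ 91); take B (7 @ 28); take 3/23 of C → 11.74. Capacity used 50/50.
Total value = 555.74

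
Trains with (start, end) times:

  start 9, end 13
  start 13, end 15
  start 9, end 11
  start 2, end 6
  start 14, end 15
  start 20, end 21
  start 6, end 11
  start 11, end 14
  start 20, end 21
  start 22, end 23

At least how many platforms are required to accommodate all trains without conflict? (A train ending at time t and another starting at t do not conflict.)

starts: [2, 6, 9, 9, 11, 13, 14, 20, 20, 22]
ends:   [6, 11, 11, 13, 14, 15, 15, 21, 21, 23]
s2→1 e6→0 s6→1 s9→2 s9→3  — peak 3.

3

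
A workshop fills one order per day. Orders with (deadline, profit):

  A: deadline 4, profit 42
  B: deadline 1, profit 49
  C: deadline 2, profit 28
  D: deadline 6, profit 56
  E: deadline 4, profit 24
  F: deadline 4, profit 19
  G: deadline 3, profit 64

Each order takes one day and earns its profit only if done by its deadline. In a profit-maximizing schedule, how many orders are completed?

5

Sort by profit descending; place each in the latest free slot ≤ its deadline.
Profit order: G=64 D=56 B=49 A=42 C=28 E=24 F=19
Assign: G→slot 3, D→slot 6, B→slot 1, A→slot 4, C→slot 2, E skipped, F skipped.
Slots: [1:B] [2:C] [3:G] [4:A] [6:D]
5 of 7 scheduled.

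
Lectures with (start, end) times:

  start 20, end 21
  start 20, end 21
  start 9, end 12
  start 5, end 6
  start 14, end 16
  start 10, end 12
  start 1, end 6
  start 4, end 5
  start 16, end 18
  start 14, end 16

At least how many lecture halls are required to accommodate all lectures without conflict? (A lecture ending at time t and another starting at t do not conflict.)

The answer is the maximum number of intervals overlapping at any instant.
starts: [1, 4, 5, 9, 10, 14, 14, 16, 20, 20]
ends:   [5, 6, 6, 12, 12, 16, 16, 18, 21, 21]
s1→1 s4→2  — peak 2.

2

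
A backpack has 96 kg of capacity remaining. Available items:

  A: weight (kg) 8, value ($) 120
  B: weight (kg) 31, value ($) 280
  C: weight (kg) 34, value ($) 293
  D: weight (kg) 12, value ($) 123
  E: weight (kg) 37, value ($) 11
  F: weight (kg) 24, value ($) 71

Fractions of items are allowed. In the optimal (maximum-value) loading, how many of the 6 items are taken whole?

4

Ratios (sorted): A 15.00, D 10.25, B 9.03, C 8.62, F 2.96, E 0.30
take A (8 @ 120); take D (12 @ 123); take B (31 @ 280); take C (34 @ 293); take 11/24 of F → 32.54. Capacity used 96/96.
4 item(s) taken whole; one partial (take 11/24 of F).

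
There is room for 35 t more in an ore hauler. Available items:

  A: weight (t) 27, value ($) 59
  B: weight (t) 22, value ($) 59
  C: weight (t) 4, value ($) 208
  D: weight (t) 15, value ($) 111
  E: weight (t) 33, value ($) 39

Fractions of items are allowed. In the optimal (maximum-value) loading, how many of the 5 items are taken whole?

2

Greedy by value/weight ratio, highest first.
Ratios (sorted): C 52.00, D 7.40, B 2.68, A 2.19, E 1.18
take C (4 @ 208); take D (15 @ 111); take 16/22 of B → 42.91. Capacity used 35/35.
2 item(s) taken whole; one partial (take 16/22 of B).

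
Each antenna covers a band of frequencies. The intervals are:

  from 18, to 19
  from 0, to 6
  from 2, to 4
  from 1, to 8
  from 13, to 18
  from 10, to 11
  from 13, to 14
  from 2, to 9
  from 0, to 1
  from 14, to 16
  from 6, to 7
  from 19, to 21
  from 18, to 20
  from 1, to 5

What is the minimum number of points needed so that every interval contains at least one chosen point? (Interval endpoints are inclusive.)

6

Sort by right endpoint; whenever an interval is uncovered, place a point at its right end.
Sorted: [0,1] [2,4] [1,5] [0,6] [6,7] [1,8] [2,9] [10,11] [13,14] [14,16] [13,18] [18,19] [18,20] [19,21]
{[0,1]} hit by 1; {[2,4],[1,5],[0,6]} hit by 4; {[6,7],[1,8],[2,9]} hit by 7; {[10,11]} hit by 11; {[13,14],[14,16],[13,18]} hit by 14; {[18,19],[18,20],[19,21]} hit by 19.
Points: 1, 4, 7, 11, 14, 19 (6 total).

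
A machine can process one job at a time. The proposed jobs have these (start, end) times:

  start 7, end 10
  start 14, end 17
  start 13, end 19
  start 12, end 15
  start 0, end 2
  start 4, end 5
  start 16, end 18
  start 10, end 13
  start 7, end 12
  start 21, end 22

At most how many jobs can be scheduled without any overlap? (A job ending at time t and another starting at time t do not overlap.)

Sorted by end: (0,2)  (4,5)  (7,10)  (7,12)  (10,13)  (12,15)  (14,17)  (16,18)  (13,19)  (21,22)
take (0,2); take (4,5); take (7,10); skip (7,12); take (10,13); take (14,17); take (21,22).
Selected 6 jobs.

6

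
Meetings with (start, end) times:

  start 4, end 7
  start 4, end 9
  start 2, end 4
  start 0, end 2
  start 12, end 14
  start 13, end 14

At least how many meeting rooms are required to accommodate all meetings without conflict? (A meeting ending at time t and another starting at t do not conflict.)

2

starts: [0, 2, 4, 4, 12, 13]
ends:   [2, 4, 7, 9, 14, 14]
s0→1 e2→0 s2→1 e4→0 s4→1 s4→2  — peak 2.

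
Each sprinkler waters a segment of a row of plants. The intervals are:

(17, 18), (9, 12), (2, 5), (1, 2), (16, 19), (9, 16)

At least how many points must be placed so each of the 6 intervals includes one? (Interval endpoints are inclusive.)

Sorted: [1,2] [2,5] [9,12] [9,16] [17,18] [16,19]
{[1,2],[2,5]} hit by 2; {[9,12],[9,16]} hit by 12; {[17,18],[16,19]} hit by 18.
Points: 2, 12, 18 (3 total).

3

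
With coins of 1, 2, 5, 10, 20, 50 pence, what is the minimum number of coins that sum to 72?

72 = 1×50 + 1×20 + 1×2
Total coins = 1 + 1 + 1 = 3

3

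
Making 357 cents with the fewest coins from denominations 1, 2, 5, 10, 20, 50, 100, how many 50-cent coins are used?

1

Use the largest denomination that fits, subtract, and repeat.
357 = 3×100 + 1×50 + 1×5 + 1×2
Count of 50: 1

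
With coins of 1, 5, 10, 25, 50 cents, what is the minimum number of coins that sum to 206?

Use the largest denomination that fits, subtract, and repeat.
206 = 4×50 + 1×5 + 1×1
Total coins = 4 + 1 + 1 = 6

6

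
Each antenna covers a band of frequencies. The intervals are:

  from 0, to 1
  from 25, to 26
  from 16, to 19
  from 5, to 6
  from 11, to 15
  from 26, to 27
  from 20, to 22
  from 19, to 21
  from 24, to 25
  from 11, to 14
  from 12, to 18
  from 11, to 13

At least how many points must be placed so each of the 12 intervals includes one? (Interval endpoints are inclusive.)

Process intervals by earliest right end; each time one isn't hit yet, stab at its right endpoint.
Sorted: [0,1] [5,6] [11,13] [11,14] [11,15] [12,18] [16,19] [19,21] [20,22] [24,25] [25,26] [26,27]
{[0,1]} hit by 1; {[5,6]} hit by 6; {[11,13],[11,14],[11,15],[12,18]} hit by 13; {[16,19],[19,21]} hit by 19; {[20,22]} hit by 22; {[24,25],[25,26]} hit by 25; {[26,27]} hit by 27.
Points: 1, 6, 13, 19, 22, 25, 27 (7 total).

7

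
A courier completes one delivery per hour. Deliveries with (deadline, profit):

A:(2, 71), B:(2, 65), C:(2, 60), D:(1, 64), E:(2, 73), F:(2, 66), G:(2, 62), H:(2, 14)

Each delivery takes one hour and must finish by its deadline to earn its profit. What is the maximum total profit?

144

Sort by profit descending; place each in the latest free slot ≤ its deadline.
By profit: E(d2,73), A(d2,71), F(d2,66), B(d2,65), D(d1,64), G(d2,62), C(d2,60), H(d2,14)
E→slot 2; A→slot 1; F skipped; B skipped; D skipped; G skipped; C skipped; H skipped.
Profit = 71 + 73 = 144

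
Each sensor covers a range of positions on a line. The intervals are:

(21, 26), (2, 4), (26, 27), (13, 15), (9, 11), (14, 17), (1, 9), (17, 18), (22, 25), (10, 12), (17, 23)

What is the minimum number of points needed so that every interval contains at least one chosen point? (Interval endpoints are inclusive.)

Process intervals by earliest right end; each time one isn't hit yet, stab at its right endpoint.
By right end: [2,4]  [1,9]  [9,11]  [10,12]  [13,15]  [14,17]  [17,18]  [17,23]  [22,25]  [21,26]  [26,27]
[2,4] uncovered → point at 4; [9,11] uncovered → point at 11; [13,15] uncovered → point at 15; [17,18] uncovered → point at 18; [22,25] uncovered → point at 25; [26,27] uncovered → point at 27.
Points: 4, 11, 15, 18, 25, 27 (6 total).

6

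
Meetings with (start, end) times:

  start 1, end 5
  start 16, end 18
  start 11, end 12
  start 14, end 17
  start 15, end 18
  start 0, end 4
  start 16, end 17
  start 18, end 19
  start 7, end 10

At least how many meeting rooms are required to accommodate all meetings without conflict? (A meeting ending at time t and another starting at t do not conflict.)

4

Events (time:±→running): 0:+→1 1:+→2 4:-→1 5:-→0 7:+→1 10:-→0 11:+→1 12:-→0 14:+→1 15:+→2 16:+→3 16:+→4 … peak 4.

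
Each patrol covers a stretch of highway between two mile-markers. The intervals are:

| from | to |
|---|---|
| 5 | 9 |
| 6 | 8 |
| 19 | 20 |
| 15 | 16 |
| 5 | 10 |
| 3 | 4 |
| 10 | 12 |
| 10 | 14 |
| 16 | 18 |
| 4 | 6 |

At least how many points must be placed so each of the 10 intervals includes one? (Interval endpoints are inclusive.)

5

By right end: [3,4]  [4,6]  [6,8]  [5,9]  [5,10]  [10,12]  [10,14]  [15,16]  [16,18]  [19,20]
[3,4] uncovered → point at 4; [6,8] uncovered → point at 8; [10,12] uncovered → point at 12; [15,16] uncovered → point at 16; [19,20] uncovered → point at 20.
Points: 4, 8, 12, 16, 20 (5 total).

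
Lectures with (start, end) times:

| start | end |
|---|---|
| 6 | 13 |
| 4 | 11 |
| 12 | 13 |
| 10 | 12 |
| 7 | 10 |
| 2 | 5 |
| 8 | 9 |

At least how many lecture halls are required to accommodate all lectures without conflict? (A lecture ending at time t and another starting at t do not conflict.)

The answer is the maximum number of intervals overlapping at any instant.
Events (time:±→running): 2:+→1 4:+→2 5:-→1 6:+→2 7:+→3 8:+→4 … peak 4.

4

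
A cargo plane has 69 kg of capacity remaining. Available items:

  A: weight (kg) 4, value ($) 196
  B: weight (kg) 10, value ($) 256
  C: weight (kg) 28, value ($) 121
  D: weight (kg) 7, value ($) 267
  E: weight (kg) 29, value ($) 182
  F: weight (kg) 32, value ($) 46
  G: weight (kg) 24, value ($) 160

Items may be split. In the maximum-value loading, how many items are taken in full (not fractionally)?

4

Order: A (196/4=49.00) > D (267/7=38.14) > B (256/10=25.60) > G (160/24=6.67) > E (182/29=6.28) > C (121/28=4.32) > F (46/32=1.44)
Fill: take A (4 @ 196) → take D (7 @ 267) → take B (10 @ 256) → take G (24 @ 160) → take 24/29 of E → 150.62; 69/69 used.
4 item(s) taken whole; one partial (take 24/29 of E).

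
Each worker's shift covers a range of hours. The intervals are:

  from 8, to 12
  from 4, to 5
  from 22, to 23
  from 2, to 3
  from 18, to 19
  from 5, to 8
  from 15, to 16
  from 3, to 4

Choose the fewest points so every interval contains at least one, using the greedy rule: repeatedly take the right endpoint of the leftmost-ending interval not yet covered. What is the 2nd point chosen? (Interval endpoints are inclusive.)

5

Process intervals by earliest right end; each time one isn't hit yet, stab at its right endpoint.
By right end: [2,3]  [3,4]  [4,5]  [5,8]  [8,12]  [15,16]  [18,19]  [22,23]
[2,3] uncovered → point at 3; [4,5] uncovered → point at 5; [8,12] uncovered → point at 12; [15,16] uncovered → point at 16; [18,19] uncovered → point at 19; [22,23] uncovered → point at 23.
Points: 3, 5, 12, 16, 19, 23 (6 total).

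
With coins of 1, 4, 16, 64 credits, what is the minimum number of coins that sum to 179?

8

179 = 2×64 + 3×16 + 3×1
Total coins = 2 + 3 + 3 = 8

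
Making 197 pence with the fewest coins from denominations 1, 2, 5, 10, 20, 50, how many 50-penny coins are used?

Use the largest denomination that fits, subtract, and repeat.
197 − 3×50→47 − 2×20→7 − 1×5→2 − 1×2→0
Count of 50: 3

3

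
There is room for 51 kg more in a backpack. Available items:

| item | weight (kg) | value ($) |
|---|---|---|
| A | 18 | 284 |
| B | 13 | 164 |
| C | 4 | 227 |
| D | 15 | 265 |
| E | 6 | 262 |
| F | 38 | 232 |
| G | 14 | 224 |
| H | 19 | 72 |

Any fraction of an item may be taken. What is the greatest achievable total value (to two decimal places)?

Order: C (227/4=56.75) > E (262/6=43.67) > D (265/15=17.67) > G (224/14=16.00) > A (284/18=15.78) > B (164/13=12.62) > F (232/38=6.11) > H (72/19=3.79)
Fill: take C (4 @ 227) → take E (6 @ 262) → take D (15 @ 265) → take G (14 @ 224) → take 12/18 of A → 189.33; 51/51 used.
Total value = 1167.33

1167.33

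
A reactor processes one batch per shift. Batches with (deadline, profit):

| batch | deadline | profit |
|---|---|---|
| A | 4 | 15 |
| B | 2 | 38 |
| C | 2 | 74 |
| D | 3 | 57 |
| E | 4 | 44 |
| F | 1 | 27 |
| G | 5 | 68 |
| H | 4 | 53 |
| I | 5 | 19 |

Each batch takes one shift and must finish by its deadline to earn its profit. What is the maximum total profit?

296

Take jobs in profit order; each goes to the latest open slot no later than its deadline.
By profit: C(d2,74), G(d5,68), D(d3,57), H(d4,53), E(d4,44), B(d2,38), F(d1,27), I(d5,19), A(d4,15)
C→slot 2; G→slot 5; D→slot 3; H→slot 4; E→slot 1; B skipped; F skipped; I skipped; A skipped.
Profit = 44 + 74 + 57 + 53 + 68 = 296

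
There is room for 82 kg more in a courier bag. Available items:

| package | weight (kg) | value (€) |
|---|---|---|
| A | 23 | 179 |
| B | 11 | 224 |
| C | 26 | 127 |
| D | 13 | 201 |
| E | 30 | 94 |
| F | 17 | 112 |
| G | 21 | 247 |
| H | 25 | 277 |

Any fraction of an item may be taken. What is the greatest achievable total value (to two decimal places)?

Greedy by value/weight ratio, highest first.
Ratios (sorted): B 20.36, D 15.46, G 11.76, H 11.08, A 7.78, F 6.59, C 4.88, E 3.13
take B (11 @ 224); take D (13 @ 201); take G (21 @ 247); take H (25 @ 277); take 12/23 of A → 93.39. Capacity used 82/82.
Total value = 1042.39

1042.39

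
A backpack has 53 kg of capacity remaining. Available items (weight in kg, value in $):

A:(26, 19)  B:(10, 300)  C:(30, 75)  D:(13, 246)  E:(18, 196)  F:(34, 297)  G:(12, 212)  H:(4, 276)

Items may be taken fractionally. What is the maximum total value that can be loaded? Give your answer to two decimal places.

1186.44

Ratios (sorted): H 69.00, B 30.00, D 18.92, G 17.67, E 10.89, F 8.74, C 2.50, A 0.73
take H (4 @ 276); take B (10 @ 300); take D (13 @ 246); take G (12 @ 212); take 14/18 of E → 152.44. Capacity used 53/53.
Total value = 1186.44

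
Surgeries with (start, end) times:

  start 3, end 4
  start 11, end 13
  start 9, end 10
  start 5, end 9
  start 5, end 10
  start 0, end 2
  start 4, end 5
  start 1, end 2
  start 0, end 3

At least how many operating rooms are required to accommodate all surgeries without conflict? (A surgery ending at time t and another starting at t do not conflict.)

Count concurrent intervals with a sweep; the peak is the room count.
starts: [0, 0, 1, 3, 4, 5, 5, 9, 11]
ends:   [2, 2, 3, 4, 5, 9, 10, 10, 13]
s0→1 s0→2 s1→3  — peak 3.

3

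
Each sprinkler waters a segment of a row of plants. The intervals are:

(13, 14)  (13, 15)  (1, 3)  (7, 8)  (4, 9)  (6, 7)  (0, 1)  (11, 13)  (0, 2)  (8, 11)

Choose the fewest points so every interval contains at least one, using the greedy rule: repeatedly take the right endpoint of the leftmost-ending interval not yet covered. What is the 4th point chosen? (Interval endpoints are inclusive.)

Sorted: [0,1] [0,2] [1,3] [6,7] [7,8] [4,9] [8,11] [11,13] [13,14] [13,15]
{[0,1],[0,2],[1,3]} hit by 1; {[6,7],[7,8],[4,9]} hit by 7; {[8,11],[11,13]} hit by 11; {[13,14],[13,15]} hit by 14.
Points: 1, 7, 11, 14 (4 total).

14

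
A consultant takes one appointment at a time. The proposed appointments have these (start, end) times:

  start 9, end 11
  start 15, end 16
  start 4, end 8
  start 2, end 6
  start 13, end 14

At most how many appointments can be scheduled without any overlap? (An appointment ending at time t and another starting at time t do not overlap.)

Sort by end time and greedily take each interval whose start is ≥ the last chosen end.
By end time: (2,6), (4,8), (9,11), (13,14), (15,16).
Pick (2,6); next start ≥ 6 → (9,11); next start ≥ 11 → (13,14); next start ≥ 14 → (15,16).
Selected 4 appointments.

4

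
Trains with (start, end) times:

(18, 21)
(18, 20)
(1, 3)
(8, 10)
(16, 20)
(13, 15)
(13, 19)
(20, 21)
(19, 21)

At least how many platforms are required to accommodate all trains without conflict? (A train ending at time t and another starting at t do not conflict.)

Events (time:±→running): 1:+→1 3:-→0 8:+→1 10:-→0 13:+→1 13:+→2 15:-→1 16:+→2 18:+→3 18:+→4 … peak 4.

4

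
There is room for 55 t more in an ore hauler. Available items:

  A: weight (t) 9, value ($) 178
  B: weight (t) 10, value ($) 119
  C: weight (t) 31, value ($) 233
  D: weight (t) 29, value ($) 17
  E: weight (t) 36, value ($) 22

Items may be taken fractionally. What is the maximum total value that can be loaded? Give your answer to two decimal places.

Greedy by value/weight ratio, highest first.
Ratios (sorted): A 19.78, B 11.90, C 7.52, E 0.61, D 0.59
take A (9 @ 178); take B (10 @ 119); take C (31 @ 233); take 5/36 of E → 3.06. Capacity used 55/55.
Total value = 533.06

533.06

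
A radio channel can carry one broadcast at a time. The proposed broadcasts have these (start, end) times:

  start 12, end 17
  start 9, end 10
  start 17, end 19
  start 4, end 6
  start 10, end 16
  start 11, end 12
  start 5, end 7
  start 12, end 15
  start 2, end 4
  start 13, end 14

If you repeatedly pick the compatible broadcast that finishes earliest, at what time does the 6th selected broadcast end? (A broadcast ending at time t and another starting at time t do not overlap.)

Sort by end time and greedily take each interval whose start is ≥ the last chosen end.
Sorted by end: (2,4)  (4,6)  (5,7)  (9,10)  (11,12)  (13,14)  (12,15)  (10,16)  (12,17)  (17,19)
take (2,4); take (4,6); take (9,10); take (11,12); take (13,14); skip (12,17); take (17,19).
Selected: (2,4) (4,6) (9,10) (11,12) (13,14) (17,19)

19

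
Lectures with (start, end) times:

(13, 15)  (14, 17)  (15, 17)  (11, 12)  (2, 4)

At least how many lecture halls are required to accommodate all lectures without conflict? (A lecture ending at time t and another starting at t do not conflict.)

starts: [2, 11, 13, 14, 15]
ends:   [4, 12, 15, 17, 17]
s2→1 e4→0 s11→1 e12→0 s13→1 s14→2  — peak 2.

2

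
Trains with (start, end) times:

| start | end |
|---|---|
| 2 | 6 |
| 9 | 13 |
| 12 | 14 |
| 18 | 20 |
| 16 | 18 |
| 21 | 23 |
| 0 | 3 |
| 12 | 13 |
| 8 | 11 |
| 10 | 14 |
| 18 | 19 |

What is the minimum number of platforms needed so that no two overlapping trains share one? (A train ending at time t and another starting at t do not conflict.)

Events (time:±→running): 0:+→1 2:+→2 3:-→1 6:-→0 8:+→1 9:+→2 10:+→3 11:-→2 12:+→3 12:+→4 … peak 4.

4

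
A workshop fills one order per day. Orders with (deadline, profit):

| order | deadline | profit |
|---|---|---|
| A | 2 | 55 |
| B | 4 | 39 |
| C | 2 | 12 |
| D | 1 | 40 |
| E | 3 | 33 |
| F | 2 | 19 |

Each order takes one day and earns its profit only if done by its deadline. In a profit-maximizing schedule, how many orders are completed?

Sort by profit descending; place each in the latest free slot ≤ its deadline.
Profit order: A=55 D=40 B=39 E=33 F=19 C=12
Assign: A→slot 2, D→slot 1, B→slot 4, E→slot 3, F skipped, C skipped.
Slots: [1:D] [2:A] [3:E] [4:B]
4 of 6 scheduled.

4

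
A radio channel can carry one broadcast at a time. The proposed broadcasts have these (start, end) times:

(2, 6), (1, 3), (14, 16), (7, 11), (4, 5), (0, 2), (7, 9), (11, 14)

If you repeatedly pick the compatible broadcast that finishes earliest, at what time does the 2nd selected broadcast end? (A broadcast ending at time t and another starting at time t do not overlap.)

By end time: (0,2), (1,3), (4,5), (2,6), (7,9), (7,11), (11,14), (14,16).
Pick (0,2); next start ≥ 2 → (4,5); next start ≥ 5 → (7,9); next start ≥ 9 → (11,14); next start ≥ 14 → (14,16).
Selected: (0,2) (4,5) (7,9) (11,14) (14,16)

5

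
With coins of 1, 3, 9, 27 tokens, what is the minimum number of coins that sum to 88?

Use the largest denomination that fits, subtract, and repeat.
88 = 3×27 + 2×3 + 1×1
Total coins = 3 + 2 + 1 = 6

6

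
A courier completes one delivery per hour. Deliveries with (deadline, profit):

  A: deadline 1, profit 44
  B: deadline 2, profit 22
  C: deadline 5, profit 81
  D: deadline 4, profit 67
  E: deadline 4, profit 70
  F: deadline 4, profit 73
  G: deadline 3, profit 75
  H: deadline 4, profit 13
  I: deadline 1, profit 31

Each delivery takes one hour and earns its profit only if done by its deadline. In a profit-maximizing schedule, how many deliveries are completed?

Sort by profit descending; place each in the latest free slot ≤ its deadline.
Profit order: C=81 G=75 F=73 E=70 D=67 A=44 I=31 B=22 H=13
Assign: C→slot 5, G→slot 3, F→slot 4, E→slot 2, D→slot 1, A skipped, I skipped, B skipped, H skipped.
Slots: [1:D] [2:E] [3:G] [4:F] [5:C]
5 of 9 scheduled.

5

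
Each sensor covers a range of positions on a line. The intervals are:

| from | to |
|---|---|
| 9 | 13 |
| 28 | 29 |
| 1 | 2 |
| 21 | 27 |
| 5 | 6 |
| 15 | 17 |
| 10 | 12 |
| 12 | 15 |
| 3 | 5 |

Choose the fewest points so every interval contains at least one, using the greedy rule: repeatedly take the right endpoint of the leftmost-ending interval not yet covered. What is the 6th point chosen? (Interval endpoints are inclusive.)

29

By right end: [1,2]  [3,5]  [5,6]  [10,12]  [9,13]  [12,15]  [15,17]  [21,27]  [28,29]
[1,2] uncovered → point at 2; [3,5] uncovered → point at 5; [10,12] uncovered → point at 12; [15,17] uncovered → point at 17; [21,27] uncovered → point at 27; [28,29] uncovered → point at 29.
Points: 2, 5, 12, 17, 27, 29 (6 total).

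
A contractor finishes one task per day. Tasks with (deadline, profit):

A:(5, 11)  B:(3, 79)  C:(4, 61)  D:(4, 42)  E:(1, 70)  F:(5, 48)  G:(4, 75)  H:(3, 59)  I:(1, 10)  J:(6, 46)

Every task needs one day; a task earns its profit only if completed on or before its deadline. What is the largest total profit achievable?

Take jobs in profit order; each goes to the latest open slot no later than its deadline.
Profit order: B=79 G=75 E=70 C=61 H=59 F=48 J=46 D=42 A=11 I=10
Assign: B→slot 3, G→slot 4, E→slot 1, C→slot 2, H skipped, F→slot 5, J→slot 6, D skipped, A skipped, I skipped.
Slots: [1:E] [2:C] [3:B] [4:G] [5:F] [6:J]
Profit = 70 + 61 + 79 + 75 + 48 + 46 = 379

379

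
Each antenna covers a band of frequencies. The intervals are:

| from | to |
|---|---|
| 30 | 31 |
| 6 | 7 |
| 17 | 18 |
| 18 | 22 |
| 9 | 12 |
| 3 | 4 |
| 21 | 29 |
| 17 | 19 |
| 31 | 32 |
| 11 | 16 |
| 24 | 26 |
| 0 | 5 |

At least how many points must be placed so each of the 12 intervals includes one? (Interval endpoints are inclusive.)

Process intervals by earliest right end; each time one isn't hit yet, stab at its right endpoint.
By right end: [3,4]  [0,5]  [6,7]  [9,12]  [11,16]  [17,18]  [17,19]  [18,22]  [24,26]  [21,29]  [30,31]  [31,32]
[3,4] uncovered → point at 4; [6,7] uncovered → point at 7; [9,12] uncovered → point at 12; [17,18] uncovered → point at 18; [24,26] uncovered → point at 26; [30,31] uncovered → point at 31.
Points: 4, 7, 12, 18, 26, 31 (6 total).

6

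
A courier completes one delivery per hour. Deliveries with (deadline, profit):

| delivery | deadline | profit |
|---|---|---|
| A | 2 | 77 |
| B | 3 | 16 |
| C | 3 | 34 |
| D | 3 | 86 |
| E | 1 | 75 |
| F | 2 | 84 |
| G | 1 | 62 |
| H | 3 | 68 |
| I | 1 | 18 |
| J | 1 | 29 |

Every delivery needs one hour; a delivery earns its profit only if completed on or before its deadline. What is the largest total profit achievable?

247

Sort by profit descending; place each in the latest free slot ≤ its deadline.
By profit: D(d3,86), F(d2,84), A(d2,77), E(d1,75), H(d3,68), G(d1,62), C(d3,34), J(d1,29), I(d1,18), B(d3,16)
D→slot 3; F→slot 2; A→slot 1; E skipped; H skipped; G skipped; C skipped; J skipped; I skipped; B skipped.
Profit = 77 + 84 + 86 = 247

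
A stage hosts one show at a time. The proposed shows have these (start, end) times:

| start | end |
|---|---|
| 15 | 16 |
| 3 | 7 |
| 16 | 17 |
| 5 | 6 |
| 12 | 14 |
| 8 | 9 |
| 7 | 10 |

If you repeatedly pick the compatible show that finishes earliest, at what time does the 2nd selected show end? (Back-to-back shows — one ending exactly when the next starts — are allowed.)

9

Sorted by end: (5,6)  (3,7)  (8,9)  (7,10)  (12,14)  (15,16)  (16,17)
take (5,6); take (8,9); take (12,14); take (15,16); take (16,17).
Selected: (5,6) (8,9) (12,14) (15,16) (16,17)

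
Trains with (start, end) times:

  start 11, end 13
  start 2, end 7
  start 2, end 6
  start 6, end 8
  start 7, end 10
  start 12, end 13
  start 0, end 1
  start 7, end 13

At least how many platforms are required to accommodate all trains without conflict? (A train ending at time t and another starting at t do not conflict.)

3

Count concurrent intervals with a sweep; the peak is the room count.
starts: [0, 2, 2, 6, 7, 7, 11, 12]
ends:   [1, 6, 7, 8, 10, 13, 13, 13]
s0→1 e1→0 s2→1 s2→2 e6→1 s6→2 e7→1 s7→2 s7→3  — peak 3.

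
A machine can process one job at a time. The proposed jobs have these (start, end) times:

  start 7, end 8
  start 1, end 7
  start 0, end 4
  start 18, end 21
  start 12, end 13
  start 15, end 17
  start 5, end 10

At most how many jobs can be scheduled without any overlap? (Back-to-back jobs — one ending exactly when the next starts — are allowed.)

5

Sorted by end: (0,4)  (1,7)  (7,8)  (5,10)  (12,13)  (15,17)  (18,21)
take (0,4); take (7,8); take (12,13); take (15,17); take (18,21).
Selected 5 jobs.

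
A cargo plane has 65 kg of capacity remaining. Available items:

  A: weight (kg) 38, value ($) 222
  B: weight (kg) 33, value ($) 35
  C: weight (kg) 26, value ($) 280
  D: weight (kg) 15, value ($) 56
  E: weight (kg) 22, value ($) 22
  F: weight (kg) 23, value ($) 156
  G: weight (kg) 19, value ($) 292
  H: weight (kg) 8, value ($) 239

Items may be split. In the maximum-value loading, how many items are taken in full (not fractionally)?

Greedy by value/weight ratio, highest first.
Order: H (239/8=29.88) > G (292/19=15.37) > C (280/26=10.77) > F (156/23=6.78) > A (222/38=5.84) > D (56/15=3.73) > B (35/33=1.06) > E (22/22=1.00)
Fill: take H (8 @ 239) → take G (19 @ 292) → take C (26 @ 280) → take 12/23 of F → 81.39; 65/65 used.
3 item(s) taken whole; one partial (take 12/23 of F).

3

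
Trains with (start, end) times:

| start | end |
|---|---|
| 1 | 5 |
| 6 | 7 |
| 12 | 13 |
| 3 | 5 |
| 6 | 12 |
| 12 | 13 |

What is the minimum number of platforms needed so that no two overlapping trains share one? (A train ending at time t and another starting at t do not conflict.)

Count concurrent intervals with a sweep; the peak is the room count.
Events (time:±→running): 1:+→1 3:+→2 … peak 2.

2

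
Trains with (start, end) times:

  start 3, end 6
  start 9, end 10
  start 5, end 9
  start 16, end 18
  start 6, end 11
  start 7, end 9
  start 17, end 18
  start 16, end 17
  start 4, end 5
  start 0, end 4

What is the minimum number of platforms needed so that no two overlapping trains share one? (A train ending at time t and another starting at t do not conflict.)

The answer is the maximum number of intervals overlapping at any instant.
starts: [0, 3, 4, 5, 6, 7, 9, 16, 16, 17]
ends:   [4, 5, 6, 9, 9, 10, 11, 17, 18, 18]
s0→1 s3→2 e4→1 s4→2 e5→1 s5→2 e6→1 s6→2 s7→3  — peak 3.

3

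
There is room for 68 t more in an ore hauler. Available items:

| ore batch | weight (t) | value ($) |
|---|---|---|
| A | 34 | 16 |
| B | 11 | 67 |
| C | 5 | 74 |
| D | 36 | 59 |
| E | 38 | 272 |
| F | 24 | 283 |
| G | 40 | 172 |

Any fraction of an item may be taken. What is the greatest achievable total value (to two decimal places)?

635.09

Sort by value per unit weight and fill in that order.
Order: C (74/5=14.80) > F (283/24=11.79) > E (272/38=7.16) > B (67/11=6.09) > G (172/40=4.30) > D (59/36=1.64) > A (16/34=0.47)
Fill: take C (5 @ 74) → take F (24 @ 283) → take E (38 @ 272) → take 1/11 of B → 6.09; 68/68 used.
Total value = 635.09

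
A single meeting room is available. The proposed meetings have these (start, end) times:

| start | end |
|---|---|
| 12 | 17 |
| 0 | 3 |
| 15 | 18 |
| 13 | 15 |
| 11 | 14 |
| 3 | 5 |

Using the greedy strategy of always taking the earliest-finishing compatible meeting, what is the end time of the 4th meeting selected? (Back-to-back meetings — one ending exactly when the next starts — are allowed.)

18

Sorted by end: (0,3)  (3,5)  (11,14)  (13,15)  (12,17)  (15,18)
take (0,3); take (3,5); take (11,14); skip (12,17); take (15,18).
Selected: (0,3) (3,5) (11,14) (15,18)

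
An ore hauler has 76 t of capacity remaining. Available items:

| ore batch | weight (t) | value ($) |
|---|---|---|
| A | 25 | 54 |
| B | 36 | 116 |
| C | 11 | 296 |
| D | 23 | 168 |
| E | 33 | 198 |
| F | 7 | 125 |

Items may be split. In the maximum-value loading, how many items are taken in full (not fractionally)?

4

Ratios (sorted): C 26.91, F 17.86, D 7.30, E 6.00, B 3.22, A 2.16
take C (11 @ 296); take F (7 @ 125); take D (23 @ 168); take E (33 @ 198); take 2/36 of B → 6.44. Capacity used 76/76.
4 item(s) taken whole; one partial (take 2/36 of B).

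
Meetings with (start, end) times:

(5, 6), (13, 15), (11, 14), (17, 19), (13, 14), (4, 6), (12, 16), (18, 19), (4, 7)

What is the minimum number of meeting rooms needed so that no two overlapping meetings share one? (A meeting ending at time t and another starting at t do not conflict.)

Count concurrent intervals with a sweep; the peak is the room count.
Events (time:±→running): 4:+→1 4:+→2 5:+→3 6:-→2 6:-→1 7:-→0 11:+→1 12:+→2 13:+→3 13:+→4 … peak 4.

4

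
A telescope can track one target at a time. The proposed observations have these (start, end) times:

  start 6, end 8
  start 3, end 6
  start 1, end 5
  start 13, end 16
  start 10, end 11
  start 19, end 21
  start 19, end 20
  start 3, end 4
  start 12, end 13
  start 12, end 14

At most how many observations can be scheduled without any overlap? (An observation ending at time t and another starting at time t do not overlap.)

6

By end time: (3,4), (1,5), (3,6), (6,8), (10,11), (12,13), (12,14), (13,16), (19,20), (19,21).
Pick (3,4); next start ≥ 4 → (6,8); next start ≥ 8 → (10,11); next start ≥ 11 → (12,13); next start ≥ 13 → (13,16); next start ≥ 16 → (19,20).
Selected 6 observations.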